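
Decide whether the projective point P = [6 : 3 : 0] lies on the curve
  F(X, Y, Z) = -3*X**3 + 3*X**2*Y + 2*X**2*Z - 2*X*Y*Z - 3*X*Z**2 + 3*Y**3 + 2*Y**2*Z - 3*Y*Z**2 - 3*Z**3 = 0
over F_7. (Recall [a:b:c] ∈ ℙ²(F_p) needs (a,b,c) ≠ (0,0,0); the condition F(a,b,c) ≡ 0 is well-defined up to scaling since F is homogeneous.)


F(6,3,0) ≡ 2 (mod 7); P is NOT on the curve.

Evaluate F(6, 3, 0) term-by-term (mod 7).
  -3*X**3 ↦ -3·216·1·1 = -648
  3*X**2*Y ↦ 3·36·3·1 = 324
  2*X**2*Z ↦ 2·36·1·0 = 0
  -2*X*Y*Z ↦ -2·6·3·0 = 0
  -3*X*Z**2 ↦ -3·6·1·0 = 0
  3*Y**3 ↦ 3·1·27·1 = 81
  2*Y**2*Z ↦ 2·1·9·0 = 0
  -3*Y*Z**2 ↦ -3·1·3·0 = 0
  -3*Z**3 ↦ -3·1·1·0 = 0
Sum: F(6, 3, 0) = (-648) + (324) + (0) + (0) + (0) + (81) + (0) + (0) + (0) = -243.
Reducing mod 7: -243 ≡ 2 (mod 7).
Since F(a, b, c) ≡ 2 ≠ 0 (mod 7), P does NOT lie on the curve.


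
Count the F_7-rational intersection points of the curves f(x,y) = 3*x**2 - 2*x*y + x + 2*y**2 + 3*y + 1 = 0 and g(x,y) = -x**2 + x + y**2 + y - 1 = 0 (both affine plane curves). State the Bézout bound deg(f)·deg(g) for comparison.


Common zeros: ∅; count = 0; Bézout bound = 4.

deg(f) = 2, deg(g) = 2, so Bézout bound = 4.
Scan x ∈ F_7. For each x, list the y ∈ F_7 with f(x, y) ≡ 0 and those with g(x, y) ≡ 0 (mod 7); the common zeros in that column are the intersection.
  x = 0: f ≡ 0 at y ∈ {3, 6}; g ≡ 0 at y ∈ ∅; common: ∅.
  x = 1: f ≡ 0 at y ∈ ∅; g ≡ 0 at y ∈ ∅; common: ∅.
  x = 2: f ≡ 0 at y ∈ {2}; g ≡ 0 at y ∈ ∅; common: ∅.
  x = 3: f ≡ 0 at y ∈ ∅; g ≡ 0 at y ∈ {0, 6}; common: ∅.
  x = 4: f ≡ 0 at y ∈ {3}; g ≡ 0 at y ∈ {2, 4}; common: ∅.
  x = 5: f ≡ 0 at y ∈ ∅; g ≡ 0 at y ∈ {0, 6}; common: ∅.
  x = 6: f ≡ 0 at y ∈ {2, 6}; g ≡ 0 at y ∈ ∅; common: ∅.
Collecting: common zeros = ∅, so the count is 0.
Comparison with the Bézout bound: 0 ≤ 4 = deg(f)·deg(g), as expected for curves with no common component (the affine F_7-count falls short of the bound because intersections may lie at infinity, over extension fields, or carry multiplicity).


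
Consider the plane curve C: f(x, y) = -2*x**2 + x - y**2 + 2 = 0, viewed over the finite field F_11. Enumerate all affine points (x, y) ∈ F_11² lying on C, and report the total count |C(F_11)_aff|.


Affine F_11-points: {(1, 1), (1, 10), (3, 3), (3, 8), (5, 1), (5, 10), (8, 5), (8, 6), (9, 5), (9, 6)}; count = 10.

For each of the 121 pairs (x, y) ∈ F_11², evaluate f(x, y) mod 11. Record the zeros.
  x = 0: [0↦2, 1↦1, 2↦9, 3↦4, 4↦8, 5↦10, 6↦10, 7↦8, 8↦4, 9↦9, 10↦1]  zeros at y ∈ ∅
  x = 1: [0↦1, 1↦0, 2↦8, 3↦3, 4↦7, 5↦9, 6↦9, 7↦7, 8↦3, 9↦8, 10↦0]  zeros at y ∈ {1, 10}
  x = 2: [0↦7, 1↦6, 2↦3, 3↦9, 4↦2, 5↦4, 6↦4, 7↦2, 8↦9, 9↦3, 10↦6]  zeros at y ∈ ∅
  x = 3: [0↦9, 1↦8, 2↦5, 3↦0, 4↦4, 5↦6, 6↦6, 7↦4, 8↦0, 9↦5, 10↦8]  zeros at y ∈ {3, 8}
  x = 4: [0↦7, 1↦6, 2↦3, 3↦9, 4↦2, 5↦4, 6↦4, 7↦2, 8↦9, 9↦3, 10↦6]  zeros at y ∈ ∅
  x = 5: [0↦1, 1↦0, 2↦8, 3↦3, 4↦7, 5↦9, 6↦9, 7↦7, 8↦3, 9↦8, 10↦0]  zeros at y ∈ {1, 10}
  x = 6: [0↦2, 1↦1, 2↦9, 3↦4, 4↦8, 5↦10, 6↦10, 7↦8, 8↦4, 9↦9, 10↦1]  zeros at y ∈ ∅
  x = 7: [0↦10, 1↦9, 2↦6, 3↦1, 4↦5, 5↦7, 6↦7, 7↦5, 8↦1, 9↦6, 10↦9]  zeros at y ∈ ∅
  x = 8: [0↦3, 1↦2, 2↦10, 3↦5, 4↦9, 5↦0, 6↦0, 7↦9, 8↦5, 9↦10, 10↦2]  zeros at y ∈ {5, 6}
  x = 9: [0↦3, 1↦2, 2↦10, 3↦5, 4↦9, 5↦0, 6↦0, 7↦9, 8↦5, 9↦10, 10↦2]  zeros at y ∈ {5, 6}
  x = 10: [0↦10, 1↦9, 2↦6, 3↦1, 4↦5, 5↦7, 6↦7, 7↦5, 8↦1, 9↦6, 10↦9]  zeros at y ∈ ∅
Collecting zeros: affine points = {(1, 1), (1, 10), (3, 3), (3, 8), (5, 1), (5, 10), (8, 5), (8, 6), (9, 5), (9, 6)}.
Total count |C(F_11)_aff| = 10.


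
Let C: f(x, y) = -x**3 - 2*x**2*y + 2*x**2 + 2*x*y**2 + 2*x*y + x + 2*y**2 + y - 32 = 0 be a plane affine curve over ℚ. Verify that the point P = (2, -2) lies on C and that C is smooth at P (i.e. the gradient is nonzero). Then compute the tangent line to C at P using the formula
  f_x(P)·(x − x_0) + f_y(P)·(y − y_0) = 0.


Tangent line at P: 17*x - 27*y - 88 = 0.

Step 1: f(2, -2) = 0, so P lies on C.
Step 2: partial derivatives
  f_x(x, y) = -3*x**2 - 4*x*y + 4*x + 2*y**2 + 2*y + 1, f_y(x, y) = -2*x**2 + 4*x*y + 2*x + 4*y + 1.
  f_x(P) = 17, f_y(P) = -27 (gradient nonzero, so P is smooth).
Step 3: tangent line at P: 17·(x − 2) + -27·(y − -2) = 0.
Expanding: 17*x - 27*y - 88 = 0.


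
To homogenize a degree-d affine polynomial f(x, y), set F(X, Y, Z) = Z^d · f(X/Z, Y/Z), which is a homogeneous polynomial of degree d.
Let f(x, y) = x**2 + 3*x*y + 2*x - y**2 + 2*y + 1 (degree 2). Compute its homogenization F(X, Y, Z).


F(X, Y, Z) = X**2 + 3*X*Y + 2*X*Z - Y**2 + 2*Y*Z + Z**2

deg(f) = 2.
Substitute x = X/Z, y = Y/Z into f, then multiply by Z^2.
  monomial 1·x^2·y^0 ↦ 1·X^2·Y^0·Z^0.
  monomial 3·x^1·y^1 ↦ 3·X^1·Y^1·Z^0.
  monomial 2·x^1·y^0 ↦ 2·X^1·Y^0·Z^1.
  monomial -1·x^0·y^2 ↦ -1·X^0·Y^2·Z^0.
  monomial 2·x^0·y^1 ↦ 2·X^0·Y^1·Z^1.
  monomial 1·x^0·y^0 ↦ 1·X^0·Y^0·Z^2.
Collecting: F(X, Y, Z) = X**2 + 3*X*Y + 2*X*Z - Y**2 + 2*Y*Z + Z**2.


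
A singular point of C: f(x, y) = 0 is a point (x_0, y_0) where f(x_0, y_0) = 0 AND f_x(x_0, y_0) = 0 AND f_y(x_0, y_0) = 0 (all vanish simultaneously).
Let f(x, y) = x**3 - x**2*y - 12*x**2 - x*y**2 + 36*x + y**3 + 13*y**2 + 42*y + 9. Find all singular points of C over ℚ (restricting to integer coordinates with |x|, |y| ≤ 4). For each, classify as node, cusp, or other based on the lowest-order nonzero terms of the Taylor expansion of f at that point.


Singular points: {(3, -3)}; classification: cusp.

Compute partial derivatives:
  f_x = 3*x**2 - 2*x*y - 24*x - y**2 + 36.
  f_y = -x**2 - 2*x*y + 3*y**2 + 26*y + 42.
Scan x_0 ∈ {−4, ..., 4}. For each x_0, f_y(x_0, y) is a polynomial in y; find its integer roots y ∈ {−4, ..., 4}, then test f_x and f at those candidates.
  x = -4: f_y(-4, y) = 3*y**2 + 34*y + 26; no integer root y with |y| ≤ 4.
  x = -3: f_y(-3, y) = 3*y**2 + 32*y + 33; no integer root y with |y| ≤ 4.
  x = -2: f_y(-2, y) = 3*y**2 + 30*y + 38; no integer root y with |y| ≤ 4.
  x = -1: f_y(-1, y) = 3*y**2 + 28*y + 41; no integer root y with |y| ≤ 4.
  x = 0: f_y(0, y) = 3*y**2 + 26*y + 42; no integer root y with |y| ≤ 4.
  x = 1: f_y(1, y) = 3*y**2 + 24*y + 41; no integer root y with |y| ≤ 4.
  x = 2: f_y(2, y) = 3*y**2 + 22*y + 38; no integer root y with |y| ≤ 4.
  x = 3: f_y(3, y) = 3*y**2 + 20*y + 33; vanishes at y ∈ {-3}. (3, -3): f_x = 0, f = 0 — SINGULAR.
  x = 4: f_y(4, y) = 3*y**2 + 18*y + 26; no integer root y with |y| ≤ 4.
Only singular point on the grid: (3, -3).
Classify: substitute x = 3 + u, y = -3 + v and expand: f = u**3 - u**2*v - u*v**2 + v**3 + v**2.
No constant or linear terms (consistent with a singular point). Quadratic part: v**2. Cubic part: u**3 - u**2*v - u*v**2 + v**3.
The quadratic part v**2 is a perfect square, so there is a single (double) tangent line v = 0, i.e. y = -3. Restricting the cubic part to that line (v = 0) leaves u**3 ≠ 0, so f is not divisible by v and the branch is v² ≈ -u**3 to lowest order — this is a cusp.
Classification: cusp.


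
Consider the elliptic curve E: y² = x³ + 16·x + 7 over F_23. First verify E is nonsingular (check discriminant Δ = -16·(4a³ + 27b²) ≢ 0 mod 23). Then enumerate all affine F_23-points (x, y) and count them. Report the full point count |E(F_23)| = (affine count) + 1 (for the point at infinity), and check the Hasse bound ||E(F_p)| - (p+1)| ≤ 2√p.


Affine points = {(1, 1), (1, 22), (2, 1), (2, 22), (3, 6), (3, 17), (7, 5), (7, 18), (8, 7), (8, 16), (9, 11), (9, 12), (12, 8), (12, 15), (14, 10), (14, 13), (16, 9), (16, 14), (18, 3), (18, 20), (20, 1), (20, 22), (21, 6), (21, 17), (22, 6), (22, 17)}; affine count = 26; |E(F_23)| = 27.

Discriminant check: Δ ∝ 4a³ + 27b² = 4·16³ + 27·7² = 4·4096 + 27·49 ≡ 20 (mod 23). Nonzero ⇒ E is nonsingular.
For each x ∈ F_23, compute rhs = x³ + 16·x + 7 mod 23, then count y ∈ F_23 with y² ≡ rhs.
  x = 0: rhs = 7, matching y values: none (0 points).
  x = 1: rhs = 1, matching y values: 1, 22 (2 points).
  x = 2: rhs = 1, matching y values: 1, 22 (2 points).
  x = 3: rhs = 13, matching y values: 6, 17 (2 points).
  x = 4: rhs = 20, matching y values: none (0 points).
  x = 5: rhs = 5, matching y values: none (0 points).
  x = 6: rhs = 20, matching y values: none (0 points).
  x = 7: rhs = 2, matching y values: 5, 18 (2 points).
  x = 8: rhs = 3, matching y values: 7, 16 (2 points).
  x = 9: rhs = 6, matching y values: 11, 12 (2 points).
  x = 10: rhs = 17, matching y values: none (0 points).
  x = 11: rhs = 19, matching y values: none (0 points).
  x = 12: rhs = 18, matching y values: 8, 15 (2 points).
  x = 13: rhs = 20, matching y values: none (0 points).
  x = 14: rhs = 8, matching y values: 10, 13 (2 points).
  x = 15: rhs = 11, matching y values: none (0 points).
  x = 16: rhs = 12, matching y values: 9, 14 (2 points).
  x = 17: rhs = 17, matching y values: none (0 points).
  x = 18: rhs = 9, matching y values: 3, 20 (2 points).
  x = 19: rhs = 17, matching y values: none (0 points).
  x = 20: rhs = 1, matching y values: 1, 22 (2 points).
  x = 21: rhs = 13, matching y values: 6, 17 (2 points).
  x = 22: rhs = 13, matching y values: 6, 17 (2 points).
Total affine count: 26.
Full point count |E(F_23)| = 26 + 1 = 27.
Hasse bound: |27 − (23+1)| = |3| = 3 ≤ 2√23 ≈ 9.5917 ✓.


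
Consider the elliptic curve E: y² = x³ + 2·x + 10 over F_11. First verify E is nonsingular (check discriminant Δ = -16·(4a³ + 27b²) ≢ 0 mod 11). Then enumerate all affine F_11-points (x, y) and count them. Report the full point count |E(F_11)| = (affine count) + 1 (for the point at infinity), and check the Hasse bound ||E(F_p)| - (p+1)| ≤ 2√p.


Affine points = {(2, 0), (4, 4), (4, 7), (7, 2), (7, 9), (9, 3), (9, 8)}; affine count = 7; |E(F_11)| = 8.

Discriminant check: Δ ∝ 4a³ + 27b² = 4·2³ + 27·10² = 4·8 + 27·100 ≡ 4 (mod 11). Nonzero ⇒ E is nonsingular.
For each x ∈ F_11, compute rhs = x³ + 2·x + 10 mod 11, then count y ∈ F_11 with y² ≡ rhs.
  x = 0: rhs = 10, matching y values: none (0 points).
  x = 1: rhs = 2, matching y values: none (0 points).
  x = 2: rhs = 0, matching y values: 0 (1 points).
  x = 3: rhs = 10, matching y values: none (0 points).
  x = 4: rhs = 5, matching y values: 4, 7 (2 points).
  x = 5: rhs = 2, matching y values: none (0 points).
  x = 6: rhs = 7, matching y values: none (0 points).
  x = 7: rhs = 4, matching y values: 2, 9 (2 points).
  x = 8: rhs = 10, matching y values: none (0 points).
  x = 9: rhs = 9, matching y values: 3, 8 (2 points).
  x = 10: rhs = 7, matching y values: none (0 points).
Total affine count: 7.
Full point count |E(F_11)| = 7 + 1 = 8.
Hasse bound: |8 − (11+1)| = |-4| = 4 ≤ 2√11 ≈ 6.6332 ✓.


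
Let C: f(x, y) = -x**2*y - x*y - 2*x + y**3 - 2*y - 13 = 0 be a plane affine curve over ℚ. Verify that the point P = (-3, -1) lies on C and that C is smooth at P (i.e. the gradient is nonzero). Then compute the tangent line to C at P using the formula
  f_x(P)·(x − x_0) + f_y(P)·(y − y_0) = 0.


Tangent line at P: -7*x - 5*y - 26 = 0.

Step 1: f(-3, -1) = 0, so P lies on C.
Step 2: partial derivatives
  f_x(x, y) = -2*x*y - y - 2, f_y(x, y) = -x**2 - x + 3*y**2 - 2.
  f_x(P) = -7, f_y(P) = -5 (gradient nonzero, so P is smooth).
Step 3: tangent line at P: -7·(x − -3) + -5·(y − -1) = 0.
Expanding: -7*x - 5*y - 26 = 0.


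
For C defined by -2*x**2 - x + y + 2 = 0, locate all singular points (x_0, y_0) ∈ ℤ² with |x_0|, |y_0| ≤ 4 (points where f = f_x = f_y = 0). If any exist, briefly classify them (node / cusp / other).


No singular points in the scanned grid; C is smooth there.

Compute partial derivatives:
  f_x = -4*x - 1.
  f_y = 1.
f_y = 1 is a nonzero constant, so f_y never vanishes: no point (x, y) can satisfy f = f_x = f_y = 0. In particular no (x, y) ∈ {−4, ..., 4}² is singular; the curve is smooth.


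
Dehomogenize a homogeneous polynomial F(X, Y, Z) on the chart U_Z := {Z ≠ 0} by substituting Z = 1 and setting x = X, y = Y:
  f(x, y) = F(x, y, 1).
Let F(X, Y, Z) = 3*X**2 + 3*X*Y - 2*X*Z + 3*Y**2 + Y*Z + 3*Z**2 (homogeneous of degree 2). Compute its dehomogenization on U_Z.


f(x, y) = 3*x**2 + 3*x*y - 2*x + 3*y**2 + y + 3

On U_Z we set Z = 1. Each monomial c·X^i·Y^j·Z^k in F becomes c·x^i·y^j·1^k = c·x^i·y^j.
Substituting Z = 1: F(X, Y, 1) = 3*x**2 + 3*x*y - 2*x + 3*y**2 + y + 3.
Note: deg(f) ≤ deg(F) = 2; strict inequality happens when F is divisible by Z (lost terms).


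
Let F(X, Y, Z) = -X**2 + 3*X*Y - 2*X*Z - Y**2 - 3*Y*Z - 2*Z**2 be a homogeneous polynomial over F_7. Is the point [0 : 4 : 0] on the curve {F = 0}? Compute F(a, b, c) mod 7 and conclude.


F(0,4,0) ≡ 5 (mod 7); P is NOT on the curve.

Evaluate F(0, 4, 0) term-by-term (mod 7).
  -X**2 ↦ -1·0·1·1 = 0
  3*X*Y ↦ 3·0·4·1 = 0
  -2*X*Z ↦ -2·0·1·0 = 0
  -Y**2 ↦ -1·1·16·1 = -16
  -3*Y*Z ↦ -3·1·4·0 = 0
  -2*Z**2 ↦ -2·1·1·0 = 0
Sum: F(0, 4, 0) = (0) + (0) + (0) + (-16) + (0) + (0) = -16.
Reducing mod 7: -16 ≡ 5 (mod 7).
Since F(a, b, c) ≡ 5 ≠ 0 (mod 7), P does NOT lie on the curve.


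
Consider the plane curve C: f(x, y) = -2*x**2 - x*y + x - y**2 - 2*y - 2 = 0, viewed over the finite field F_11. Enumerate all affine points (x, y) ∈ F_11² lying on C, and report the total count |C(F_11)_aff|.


Affine F_11-points: {(3, 8), (3, 9), (4, 7), (4, 9), (5, 1), (5, 3), (6, 1), (6, 2), (10, 2), (10, 8)}; count = 10.

For each of the 121 pairs (x, y) ∈ F_11², evaluate f(x, y) mod 11. Record the zeros.
  x = 0: [0↦9, 1↦6, 2↦1, 3↦5, 4↦7, 5↦7, 6↦5, 7↦1, 8↦6, 9↦9, 10↦10]  zeros at y ∈ ∅
  x = 1: [0↦8, 1↦4, 2↦9, 3↦1, 4↦2, 5↦1, 6↦9, 7↦4, 8↦8, 9↦10, 10↦10]  zeros at y ∈ ∅
  x = 2: [0↦3, 1↦9, 2↦2, 3↦4, 4↦4, 5↦2, 6↦9, 7↦3, 8↦6, 9↦7, 10↦6]  zeros at y ∈ ∅
  x = 3: [0↦5, 1↦10, 2↦2, 3↦3, 4↦2, 5↦10, 6↦5, 7↦9, 8↦0, 9↦0, 10↦9]  zeros at y ∈ {8, 9}
  x = 4: [0↦3, 1↦7, 2↦9, 3↦9, 4↦7, 5↦3, 6↦8, 7↦0, 8↦1, 9↦0, 10↦8]  zeros at y ∈ {7, 9}
  x = 5: [0↦8, 1↦0, 2↦1, 3↦0, 4↦8, 5↦3, 6↦7, 7↦9, 8↦9, 9↦7, 10↦3]  zeros at y ∈ {1, 3}
  x = 6: [0↦9, 1↦0, 2↦0, 3↦9, 4↦5, 5↦10, 6↦2, 7↦3, 8↦2, 9↦10, 10↦5]  zeros at y ∈ {1, 2}
  x = 7: [0↦6, 1↦7, 2↦6, 3↦3, 4↦9, 5↦2, 6↦4, 7↦4, 8↦2, 9↦9, 10↦3]  zeros at y ∈ ∅
  x = 8: [0↦10, 1↦10, 2↦8, 3↦4, 4↦9, 5↦1, 6↦2, 7↦1, 8↦9, 9↦4, 10↦8]  zeros at y ∈ ∅
  x = 9: [0↦10, 1↦9, 2↦6, 3↦1, 4↦5, 5↦7, 6↦7, 7↦5, 8↦1, 9↦6, 10↦9]  zeros at y ∈ ∅
  x = 10: [0↦6, 1↦4, 2↦0, 3↦5, 4↦8, 5↦9, 6↦8, 7↦5, 8↦0, 9↦4, 10↦6]  zeros at y ∈ {2, 8}
Collecting zeros: affine points = {(3, 8), (3, 9), (4, 7), (4, 9), (5, 1), (5, 3), (6, 1), (6, 2), (10, 2), (10, 8)}.
Total count |C(F_11)_aff| = 10.


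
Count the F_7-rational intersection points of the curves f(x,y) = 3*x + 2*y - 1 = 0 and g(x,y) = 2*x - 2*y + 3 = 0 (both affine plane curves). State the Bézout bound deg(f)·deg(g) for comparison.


Common zeros: {(1, 6)}; count = 1; Bézout bound = 1.

deg(f) = 1, deg(g) = 1, so Bézout bound = 1.
Scan x ∈ F_7. For each x, list the y ∈ F_7 with f(x, y) ≡ 0 and those with g(x, y) ≡ 0 (mod 7); the common zeros in that column are the intersection.
  x = 0: f ≡ 0 at y ∈ {4}; g ≡ 0 at y ∈ {5}; common: ∅.
  x = 1: f ≡ 0 at y ∈ {6}; g ≡ 0 at y ∈ {6}; common: {6}.
  x = 2: f ≡ 0 at y ∈ {1}; g ≡ 0 at y ∈ {0}; common: ∅.
  x = 3: f ≡ 0 at y ∈ {3}; g ≡ 0 at y ∈ {1}; common: ∅.
  x = 4: f ≡ 0 at y ∈ {5}; g ≡ 0 at y ∈ {2}; common: ∅.
  x = 5: f ≡ 0 at y ∈ {0}; g ≡ 0 at y ∈ {3}; common: ∅.
  x = 6: f ≡ 0 at y ∈ {2}; g ≡ 0 at y ∈ {4}; common: ∅.
Collecting: common zeros = {(1, 6)}, so the count is 1.
Comparison with the Bézout bound: 1 ≤ 1 = deg(f)·deg(g), as expected for curves with no common component (the bound is attained).


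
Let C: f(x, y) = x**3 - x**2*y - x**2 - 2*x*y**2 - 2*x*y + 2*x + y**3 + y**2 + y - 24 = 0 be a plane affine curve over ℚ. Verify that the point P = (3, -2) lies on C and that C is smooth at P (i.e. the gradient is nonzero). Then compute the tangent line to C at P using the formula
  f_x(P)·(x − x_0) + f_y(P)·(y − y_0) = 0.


Tangent line at P: 31*x + 18*y - 57 = 0.

Step 1: f(3, -2) = 0, so P lies on C.
Step 2: partial derivatives
  f_x(x, y) = 3*x**2 - 2*x*y - 2*x - 2*y**2 - 2*y + 2, f_y(x, y) = -x**2 - 4*x*y - 2*x + 3*y**2 + 2*y + 1.
  f_x(P) = 31, f_y(P) = 18 (gradient nonzero, so P is smooth).
Step 3: tangent line at P: 31·(x − 3) + 18·(y − -2) = 0.
Expanding: 31*x + 18*y - 57 = 0.


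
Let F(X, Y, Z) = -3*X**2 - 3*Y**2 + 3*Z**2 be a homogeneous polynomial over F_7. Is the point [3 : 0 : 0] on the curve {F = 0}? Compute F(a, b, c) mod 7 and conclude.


F(3,0,0) ≡ 1 (mod 7); P is NOT on the curve.

Evaluate F(3, 0, 0) term-by-term (mod 7).
  -3*X**2 ↦ -3·9·1·1 = -27
  -3*Y**2 ↦ -3·1·0·1 = 0
  3*Z**2 ↦ 3·1·1·0 = 0
Sum: F(3, 0, 0) = (-27) + (0) + (0) = -27.
Reducing mod 7: -27 ≡ 1 (mod 7).
Since F(a, b, c) ≡ 1 ≠ 0 (mod 7), P does NOT lie on the curve.


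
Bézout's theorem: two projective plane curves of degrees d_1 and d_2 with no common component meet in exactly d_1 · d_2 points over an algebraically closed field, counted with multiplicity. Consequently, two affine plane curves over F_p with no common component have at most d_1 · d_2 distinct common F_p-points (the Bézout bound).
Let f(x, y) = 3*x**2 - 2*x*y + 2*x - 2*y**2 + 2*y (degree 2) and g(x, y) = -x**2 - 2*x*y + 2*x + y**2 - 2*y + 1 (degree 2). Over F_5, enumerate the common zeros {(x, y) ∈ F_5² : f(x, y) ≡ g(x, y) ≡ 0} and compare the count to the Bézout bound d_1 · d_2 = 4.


Common zeros: {(0, 1)}; count = 1; Bézout bound = 4.

deg(f) = 2, deg(g) = 2, so Bézout bound = 4.
Scan x ∈ F_5. For each x, list the y ∈ F_5 with f(x, y) ≡ 0 and those with g(x, y) ≡ 0 (mod 5); the common zeros in that column are the intersection.
  x = 0: f ≡ 0 at y ∈ {0, 1}; g ≡ 0 at y ∈ {1}; common: {1}.
  x = 1: f ≡ 0 at y ∈ {0}; g ≡ 0 at y ∈ ∅; common: ∅.
  x = 2: f ≡ 0 at y ∈ ∅; g ≡ 0 at y ∈ ∅; common: ∅.
  x = 3: f ≡ 0 at y ∈ {4}; g ≡ 0 at y ∈ ∅; common: ∅.
  x = 4: f ≡ 0 at y ∈ {3, 4}; g ≡ 0 at y ∈ ∅; common: ∅.
Collecting: common zeros = {(0, 1)}, so the count is 1.
Comparison with the Bézout bound: 1 ≤ 4 = deg(f)·deg(g), as expected for curves with no common component (the affine F_5-count falls short of the bound because intersections may lie at infinity, over extension fields, or carry multiplicity).


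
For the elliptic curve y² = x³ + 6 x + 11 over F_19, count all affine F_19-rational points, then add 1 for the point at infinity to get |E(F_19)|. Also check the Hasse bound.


Affine points = {(0, 7), (0, 12), (4, 2), (4, 17), (6, 4), (6, 15), (7, 4), (7, 15), (8, 1), (8, 18), (10, 8), (10, 11), (12, 5), (12, 14), (13, 5), (13, 14), (16, 2), (16, 17), (18, 2), (18, 17)}; affine count = 20; |E(F_19)| = 21.

Discriminant check: Δ ∝ 4a³ + 27b² = 4·6³ + 27·11² = 4·216 + 27·121 ≡ 8 (mod 19). Nonzero ⇒ E is nonsingular.
For each x ∈ F_19, compute rhs = x³ + 6·x + 11 mod 19, then count y ∈ F_19 with y² ≡ rhs.
  x = 0: rhs = 11, matching y values: 7, 12 (2 points).
  x = 1: rhs = 18, matching y values: none (0 points).
  x = 2: rhs = 12, matching y values: none (0 points).
  x = 3: rhs = 18, matching y values: none (0 points).
  x = 4: rhs = 4, matching y values: 2, 17 (2 points).
  x = 5: rhs = 14, matching y values: none (0 points).
  x = 6: rhs = 16, matching y values: 4, 15 (2 points).
  x = 7: rhs = 16, matching y values: 4, 15 (2 points).
  x = 8: rhs = 1, matching y values: 1, 18 (2 points).
  x = 9: rhs = 15, matching y values: none (0 points).
  x = 10: rhs = 7, matching y values: 8, 11 (2 points).
  x = 11: rhs = 2, matching y values: none (0 points).
  x = 12: rhs = 6, matching y values: 5, 14 (2 points).
  x = 13: rhs = 6, matching y values: 5, 14 (2 points).
  x = 14: rhs = 8, matching y values: none (0 points).
  x = 15: rhs = 18, matching y values: none (0 points).
  x = 16: rhs = 4, matching y values: 2, 17 (2 points).
  x = 17: rhs = 10, matching y values: none (0 points).
  x = 18: rhs = 4, matching y values: 2, 17 (2 points).
Total affine count: 20.
Full point count |E(F_19)| = 20 + 1 = 21.
Hasse bound: |21 − (19+1)| = |1| = 1 ≤ 2√19 ≈ 8.7178 ✓.


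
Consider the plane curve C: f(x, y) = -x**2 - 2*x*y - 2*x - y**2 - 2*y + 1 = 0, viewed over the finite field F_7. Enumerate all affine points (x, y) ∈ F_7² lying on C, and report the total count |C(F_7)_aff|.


Affine F_7-points: {(0, 2), (0, 3), (1, 1), (1, 2), (2, 0), (2, 1), (3, 0), (3, 6), (4, 5), (4, 6), (5, 4), (5, 5), (6, 3), (6, 4)}; count = 14.

For each of the 49 pairs (x, y) ∈ F_7², evaluate f(x, y) mod 7. Record the zeros.
  x = 0: [0↦1, 1↦5, 2↦0, 3↦0, 4↦5, 5↦1, 6↦2]  zeros at y ∈ {2, 3}
  x = 1: [0↦5, 1↦0, 2↦0, 3↦5, 4↦1, 5↦2, 6↦1]  zeros at y ∈ {1, 2}
  x = 2: [0↦0, 1↦0, 2↦5, 3↦1, 4↦2, 5↦1, 6↦5]  zeros at y ∈ {0, 1}
  x = 3: [0↦0, 1↦5, 2↦1, 3↦2, 4↦1, 5↦5, 6↦0]  zeros at y ∈ {0, 6}
  x = 4: [0↦5, 1↦1, 2↦2, 3↦1, 4↦5, 5↦0, 6↦0]  zeros at y ∈ {5, 6}
  x = 5: [0↦1, 1↦2, 2↦1, 3↦5, 4↦0, 5↦0, 6↦5]  zeros at y ∈ {4, 5}
  x = 6: [0↦2, 1↦1, 2↦5, 3↦0, 4↦0, 5↦5, 6↦1]  zeros at y ∈ {3, 4}
Collecting zeros: affine points = {(0, 2), (0, 3), (1, 1), (1, 2), (2, 0), (2, 1), (3, 0), (3, 6), (4, 5), (4, 6), (5, 4), (5, 5), (6, 3), (6, 4)}.
Total count |C(F_7)_aff| = 14.


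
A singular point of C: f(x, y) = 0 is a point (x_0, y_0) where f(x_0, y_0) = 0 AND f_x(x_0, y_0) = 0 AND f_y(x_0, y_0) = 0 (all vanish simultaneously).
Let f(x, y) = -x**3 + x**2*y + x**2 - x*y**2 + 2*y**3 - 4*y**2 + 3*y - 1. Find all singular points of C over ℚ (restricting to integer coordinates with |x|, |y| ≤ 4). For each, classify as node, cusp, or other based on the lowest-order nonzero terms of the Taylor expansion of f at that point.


Singular points: {(1, 1)}; classification: node.

Compute partial derivatives:
  f_x = -3*x**2 + 2*x*y + 2*x - y**2.
  f_y = x**2 - 2*x*y + 6*y**2 - 8*y + 3.
Scan x_0 ∈ {−4, ..., 4}. For each x_0, f_y(x_0, y) is a polynomial in y; find its integer roots y ∈ {−4, ..., 4}, then test f_x and f at those candidates.
  x = -4: f_y(-4, y) = 6*y**2 + 19; no integer root y with |y| ≤ 4.
  x = -3: f_y(-3, y) = 6*y**2 - 2*y + 12; no integer root y with |y| ≤ 4.
  x = -2: f_y(-2, y) = 6*y**2 - 4*y + 7; no integer root y with |y| ≤ 4.
  x = -1: f_y(-1, y) = 6*y**2 - 6*y + 4; no integer root y with |y| ≤ 4.
  x = 0: f_y(0, y) = 6*y**2 - 8*y + 3; no integer root y with |y| ≤ 4.
  x = 1: f_y(1, y) = 6*y**2 - 10*y + 4; vanishes at y ∈ {1}. (1, 1): f_x = 0, f = 0 — SINGULAR.
  x = 2: f_y(2, y) = 6*y**2 - 12*y + 7; no integer root y with |y| ≤ 4.
  x = 3: f_y(3, y) = 6*y**2 - 14*y + 12; no integer root y with |y| ≤ 4.
  x = 4: f_y(4, y) = 6*y**2 - 16*y + 19; no integer root y with |y| ≤ 4.
Only singular point on the grid: (1, 1).
Classify: substitute x = 1 + u, y = 1 + v and expand: f = -u**3 + u**2*v - u**2 - u*v**2 + 2*v**3 + v**2.
No constant or linear terms (consistent with a singular point). Quadratic part: -u**2 + v**2. Cubic part: -u**3 + u**2*v - u*v**2 + 2*v**3.
The quadratic part v**2 - u**2 = (v − u)(v + u) splits into two distinct linear factors, so there are two distinct tangent lines y − 1 = ±(x − 1) — this is a node (ordinary double point).
Classification: node.


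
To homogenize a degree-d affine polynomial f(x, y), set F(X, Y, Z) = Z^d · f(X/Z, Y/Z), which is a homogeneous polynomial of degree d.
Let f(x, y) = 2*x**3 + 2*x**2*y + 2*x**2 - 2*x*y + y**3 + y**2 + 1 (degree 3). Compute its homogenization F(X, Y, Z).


F(X, Y, Z) = 2*X**3 + 2*X**2*Y + 2*X**2*Z - 2*X*Y*Z + Y**3 + Y**2*Z + Z**3

deg(f) = 3.
Substitute x = X/Z, y = Y/Z into f, then multiply by Z^3.
  monomial 2·x^3·y^0 ↦ 2·X^3·Y^0·Z^0.
  monomial 2·x^2·y^1 ↦ 2·X^2·Y^1·Z^0.
  monomial 2·x^2·y^0 ↦ 2·X^2·Y^0·Z^1.
  monomial -2·x^1·y^1 ↦ -2·X^1·Y^1·Z^1.
  monomial 1·x^0·y^3 ↦ 1·X^0·Y^3·Z^0.
  monomial 1·x^0·y^2 ↦ 1·X^0·Y^2·Z^1.
  monomial 1·x^0·y^0 ↦ 1·X^0·Y^0·Z^3.
Collecting: F(X, Y, Z) = 2*X**3 + 2*X**2*Y + 2*X**2*Z - 2*X*Y*Z + Y**3 + Y**2*Z + Z**3.


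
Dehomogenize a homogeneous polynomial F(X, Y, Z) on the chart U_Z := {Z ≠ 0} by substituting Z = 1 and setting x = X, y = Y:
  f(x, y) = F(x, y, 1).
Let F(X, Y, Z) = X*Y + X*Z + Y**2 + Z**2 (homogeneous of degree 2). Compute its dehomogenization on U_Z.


f(x, y) = x*y + x + y**2 + 1

On U_Z we set Z = 1. Each monomial c·X^i·Y^j·Z^k in F becomes c·x^i·y^j·1^k = c·x^i·y^j.
Substituting Z = 1: F(X, Y, 1) = x*y + x + y**2 + 1.
Note: deg(f) ≤ deg(F) = 2; strict inequality happens when F is divisible by Z (lost terms).


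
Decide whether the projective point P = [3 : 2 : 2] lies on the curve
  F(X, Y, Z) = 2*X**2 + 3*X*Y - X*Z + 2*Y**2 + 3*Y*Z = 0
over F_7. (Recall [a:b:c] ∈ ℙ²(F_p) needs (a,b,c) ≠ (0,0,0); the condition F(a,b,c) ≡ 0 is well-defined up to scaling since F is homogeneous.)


F(3,2,2) ≡ 1 (mod 7); P is NOT on the curve.

Evaluate F(3, 2, 2) term-by-term (mod 7).
  2*X**2 ↦ 2·9·1·1 = 18
  3*X*Y ↦ 3·3·2·1 = 18
  -X*Z ↦ -1·3·1·2 = -6
  2*Y**2 ↦ 2·1·4·1 = 8
  3*Y*Z ↦ 3·1·2·2 = 12
Sum: F(3, 2, 2) = (18) + (18) + (-6) + (8) + (12) = 50.
Reducing mod 7: 50 ≡ 1 (mod 7).
Since F(a, b, c) ≡ 1 ≠ 0 (mod 7), P does NOT lie on the curve.


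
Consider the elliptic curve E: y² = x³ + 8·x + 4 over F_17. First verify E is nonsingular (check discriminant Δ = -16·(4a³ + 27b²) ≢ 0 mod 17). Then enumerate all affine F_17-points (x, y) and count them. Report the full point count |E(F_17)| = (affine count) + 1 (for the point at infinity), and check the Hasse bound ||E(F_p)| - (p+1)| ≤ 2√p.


Affine points = {(0, 2), (0, 15), (1, 8), (1, 9), (3, 2), (3, 15), (4, 7), (4, 10), (5, 4), (5, 13), (6, 8), (6, 9), (8, 6), (8, 11), (10, 8), (10, 9), (12, 3), (12, 14), (14, 2), (14, 15)}; affine count = 20; |E(F_17)| = 21.

Discriminant check: Δ ∝ 4a³ + 27b² = 4·8³ + 27·4² = 4·512 + 27·16 ≡ 15 (mod 17). Nonzero ⇒ E is nonsingular.
For each x ∈ F_17, compute rhs = x³ + 8·x + 4 mod 17, then count y ∈ F_17 with y² ≡ rhs.
  x = 0: rhs = 4, matching y values: 2, 15 (2 points).
  x = 1: rhs = 13, matching y values: 8, 9 (2 points).
  x = 2: rhs = 11, matching y values: none (0 points).
  x = 3: rhs = 4, matching y values: 2, 15 (2 points).
  x = 4: rhs = 15, matching y values: 7, 10 (2 points).
  x = 5: rhs = 16, matching y values: 4, 13 (2 points).
  x = 6: rhs = 13, matching y values: 8, 9 (2 points).
  x = 7: rhs = 12, matching y values: none (0 points).
  x = 8: rhs = 2, matching y values: 6, 11 (2 points).
  x = 9: rhs = 6, matching y values: none (0 points).
  x = 10: rhs = 13, matching y values: 8, 9 (2 points).
  x = 11: rhs = 12, matching y values: none (0 points).
  x = 12: rhs = 9, matching y values: 3, 14 (2 points).
  x = 13: rhs = 10, matching y values: none (0 points).
  x = 14: rhs = 4, matching y values: 2, 15 (2 points).
  x = 15: rhs = 14, matching y values: none (0 points).
  x = 16: rhs = 12, matching y values: none (0 points).
Total affine count: 20.
Full point count |E(F_17)| = 20 + 1 = 21.
Hasse bound: |21 − (17+1)| = |3| = 3 ≤ 2√17 ≈ 8.2462 ✓.


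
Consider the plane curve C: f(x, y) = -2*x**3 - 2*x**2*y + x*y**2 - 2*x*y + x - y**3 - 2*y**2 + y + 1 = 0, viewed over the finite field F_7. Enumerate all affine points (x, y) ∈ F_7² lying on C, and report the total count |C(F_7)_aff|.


Affine F_7-points: {(0, 4), (1, 0), (4, 1), (5, 1), (6, 3)}; count = 5.

For each of the 49 pairs (x, y) ∈ F_7², evaluate f(x, y) mod 7. Record the zeros.
  x = 0: [0↦1, 1↦6, 2↦1, 3↦1, 4↦0, 5↦6, 6↦6]  zeros at y ∈ {4}
  x = 1: [0↦0, 1↦2, 2↦3, 3↦4, 4↦6, 5↦3, 6↦3]  zeros at y ∈ {0}
  x = 2: [0↦1, 1↦3, 2↦6, 3↦4, 4↦5, 5↦3, 6↦6]  zeros at y ∈ ∅
  x = 3: [0↦6, 1↦4, 2↦5, 3↦3, 4↦6, 5↦1, 6↦3]  zeros at y ∈ ∅
  x = 4: [0↦3, 1↦0, 2↦2, 3↦3, 4↦4, 5↦6, 6↦3]  zeros at y ∈ {1}
  x = 5: [0↦1, 1↦0, 2↦6, 3↦6, 4↦1, 5↦6, 6↦1]  zeros at y ∈ {1}
  x = 6: [0↦2, 1↦6, 2↦5, 3↦0, 4↦6, 5↦3, 6↦6]  zeros at y ∈ {3}
Collecting zeros: affine points = {(0, 4), (1, 0), (4, 1), (5, 1), (6, 3)}.
Total count |C(F_7)_aff| = 5.


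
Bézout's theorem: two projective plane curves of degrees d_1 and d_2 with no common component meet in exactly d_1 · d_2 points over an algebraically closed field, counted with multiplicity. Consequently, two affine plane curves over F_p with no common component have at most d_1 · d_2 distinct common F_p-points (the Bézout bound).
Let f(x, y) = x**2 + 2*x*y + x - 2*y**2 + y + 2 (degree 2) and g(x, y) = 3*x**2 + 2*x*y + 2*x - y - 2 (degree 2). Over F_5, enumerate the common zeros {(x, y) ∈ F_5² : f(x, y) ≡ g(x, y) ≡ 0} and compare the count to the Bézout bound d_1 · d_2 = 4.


Common zeros: {(2, 2)}; count = 1; Bézout bound = 4.

deg(f) = 2, deg(g) = 2, so Bézout bound = 4.
Scan x ∈ F_5. For each x, list the y ∈ F_5 with f(x, y) ≡ 0 and those with g(x, y) ≡ 0 (mod 5); the common zeros in that column are the intersection.
  x = 0: f ≡ 0 at y ∈ ∅; g ≡ 0 at y ∈ {3}; common: ∅.
  x = 1: f ≡ 0 at y ∈ {1, 3}; g ≡ 0 at y ∈ {2}; common: ∅.
  x = 2: f ≡ 0 at y ∈ {2, 3}; g ≡ 0 at y ∈ {2}; common: {2}.
  x = 3: f ≡ 0 at y ∈ {2, 4}; g ≡ 0 at y ∈ ∅; common: ∅.
  x = 4: f ≡ 0 at y ∈ ∅; g ≡ 0 at y ∈ {3}; common: ∅.
Collecting: common zeros = {(2, 2)}, so the count is 1.
Comparison with the Bézout bound: 1 ≤ 4 = deg(f)·deg(g), as expected for curves with no common component (the affine F_5-count falls short of the bound because intersections may lie at infinity, over extension fields, or carry multiplicity).


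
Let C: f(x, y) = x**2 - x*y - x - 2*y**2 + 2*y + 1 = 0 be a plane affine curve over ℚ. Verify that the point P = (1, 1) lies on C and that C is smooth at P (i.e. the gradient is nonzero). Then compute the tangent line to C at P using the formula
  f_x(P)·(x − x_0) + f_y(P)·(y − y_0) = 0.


Tangent line at P: 3 - 3*y = 0.

Step 1: f(1, 1) = 0, so P lies on C.
Step 2: partial derivatives
  f_x(x, y) = 2*x - y - 1, f_y(x, y) = -x - 4*y + 2.
  f_x(P) = 0, f_y(P) = -3 (gradient nonzero, so P is smooth).
Step 3: tangent line at P: 0·(x − 1) + -3·(y − 1) = 0.
Expanding: 3 - 3*y = 0.


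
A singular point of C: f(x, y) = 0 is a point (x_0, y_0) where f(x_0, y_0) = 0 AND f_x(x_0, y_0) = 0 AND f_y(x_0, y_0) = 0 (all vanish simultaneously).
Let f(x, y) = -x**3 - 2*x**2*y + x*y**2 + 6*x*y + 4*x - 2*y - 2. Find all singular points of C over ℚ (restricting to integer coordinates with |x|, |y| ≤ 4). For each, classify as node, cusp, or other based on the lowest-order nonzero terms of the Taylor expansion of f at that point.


Singular points: {(1, -1)}; classification: node.

Compute partial derivatives:
  f_x = -3*x**2 - 4*x*y + y**2 + 6*y + 4.
  f_y = -2*x**2 + 2*x*y + 6*x - 2.
Scan x_0 ∈ {−4, ..., 4}. For each x_0, f_y(x_0, y) is a polynomial in y; find its integer roots y ∈ {−4, ..., 4}, then test f_x and f at those candidates.
  x = -4: f_y(-4, y) = -8*y - 58; no integer root y with |y| ≤ 4.
  x = -3: f_y(-3, y) = -6*y - 38; no integer root y with |y| ≤ 4.
  x = -2: f_y(-2, y) = -4*y - 22; no integer root y with |y| ≤ 4.
  x = -1: f_y(-1, y) = -2*y - 10; no integer root y with |y| ≤ 4.
  x = 0: f_y(0, y) = -2; no integer root y with |y| ≤ 4.
  x = 1: f_y(1, y) = 2*y + 2; vanishes at y ∈ {-1}. (1, -1): f_x = 0, f = 0 — SINGULAR.
  x = 2: f_y(2, y) = 4*y + 2; no integer root y with |y| ≤ 4.
  x = 3: f_y(3, y) = 6*y - 2; no integer root y with |y| ≤ 4.
  x = 4: f_y(4, y) = 8*y - 10; no integer root y with |y| ≤ 4.
Only singular point on the grid: (1, -1).
Classify: substitute x = 1 + u, y = -1 + v and expand: f = -u**3 - 2*u**2*v - u**2 + u*v**2 + v**2.
No constant or linear terms (consistent with a singular point). Quadratic part: -u**2 + v**2. Cubic part: -u**3 - 2*u**2*v + u*v**2.
The quadratic part v**2 - u**2 = (v − u)(v + u) splits into two distinct linear factors, so there are two distinct tangent lines y − -1 = ±(x − 1) — this is a node (ordinary double point).
Classification: node.


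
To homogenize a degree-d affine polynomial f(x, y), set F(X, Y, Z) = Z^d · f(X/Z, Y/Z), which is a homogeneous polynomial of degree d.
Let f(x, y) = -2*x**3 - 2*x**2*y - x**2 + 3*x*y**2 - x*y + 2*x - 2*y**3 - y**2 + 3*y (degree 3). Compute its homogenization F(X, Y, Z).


F(X, Y, Z) = -2*X**3 - 2*X**2*Y - X**2*Z + 3*X*Y**2 - X*Y*Z + 2*X*Z**2 - 2*Y**3 - Y**2*Z + 3*Y*Z**2

deg(f) = 3.
Substitute x = X/Z, y = Y/Z into f, then multiply by Z^3.
  monomial -2·x^3·y^0 ↦ -2·X^3·Y^0·Z^0.
  monomial -2·x^2·y^1 ↦ -2·X^2·Y^1·Z^0.
  monomial -1·x^2·y^0 ↦ -1·X^2·Y^0·Z^1.
  monomial 3·x^1·y^2 ↦ 3·X^1·Y^2·Z^0.
  monomial -1·x^1·y^1 ↦ -1·X^1·Y^1·Z^1.
  monomial 2·x^1·y^0 ↦ 2·X^1·Y^0·Z^2.
  monomial -2·x^0·y^3 ↦ -2·X^0·Y^3·Z^0.
  monomial -1·x^0·y^2 ↦ -1·X^0·Y^2·Z^1.
  monomial 3·x^0·y^1 ↦ 3·X^0·Y^1·Z^2.
Collecting: F(X, Y, Z) = -2*X**3 - 2*X**2*Y - X**2*Z + 3*X*Y**2 - X*Y*Z + 2*X*Z**2 - 2*Y**3 - Y**2*Z + 3*Y*Z**2.


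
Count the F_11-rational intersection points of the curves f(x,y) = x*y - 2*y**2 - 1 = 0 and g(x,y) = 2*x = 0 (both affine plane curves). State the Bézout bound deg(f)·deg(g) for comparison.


Common zeros: {(0, 4), (0, 7)}; count = 2; Bézout bound = 2.

deg(f) = 2, deg(g) = 1, so Bézout bound = 2.
Scan x ∈ F_11. For each x, list the y ∈ F_11 with f(x, y) ≡ 0 and those with g(x, y) ≡ 0 (mod 11); the common zeros in that column are the intersection.
  x = 0: f ≡ 0 at y ∈ {4, 7}; g ≡ 0 at y ∈ {0, 1, 2, 3, 4, 5, 6, 7, 8, 9, 10}; common: {4, 7}.
  x = 1: f ≡ 0 at y ∈ {8, 9}; g ≡ 0 at y ∈ ∅; common: ∅.
  x = 2: f ≡ 0 at y ∈ ∅; g ≡ 0 at y ∈ ∅; common: ∅.
  x = 3: f ≡ 0 at y ∈ {1, 6}; g ≡ 0 at y ∈ ∅; common: ∅.
  x = 4: f ≡ 0 at y ∈ ∅; g ≡ 0 at y ∈ ∅; common: ∅.
  x = 5: f ≡ 0 at y ∈ ∅; g ≡ 0 at y ∈ ∅; common: ∅.
  x = 6: f ≡ 0 at y ∈ ∅; g ≡ 0 at y ∈ ∅; common: ∅.
  x = 7: f ≡ 0 at y ∈ ∅; g ≡ 0 at y ∈ ∅; common: ∅.
  x = 8: f ≡ 0 at y ∈ {5, 10}; g ≡ 0 at y ∈ ∅; common: ∅.
  x = 9: f ≡ 0 at y ∈ ∅; g ≡ 0 at y ∈ ∅; common: ∅.
  x = 10: f ≡ 0 at y ∈ {2, 3}; g ≡ 0 at y ∈ ∅; common: ∅.
Collecting: common zeros = {(0, 4), (0, 7)}, so the count is 2.
Comparison with the Bézout bound: 2 ≤ 2 = deg(f)·deg(g), as expected for curves with no common component (the bound is attained).


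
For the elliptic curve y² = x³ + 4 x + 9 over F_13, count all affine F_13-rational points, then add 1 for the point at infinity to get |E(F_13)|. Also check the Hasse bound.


Affine points = {(0, 3), (0, 10), (1, 1), (1, 12), (2, 5), (2, 8), (3, 3), (3, 10), (7, 4), (7, 9), (10, 3), (10, 10), (12, 2), (12, 11)}; affine count = 14; |E(F_13)| = 15.

Discriminant check: Δ ∝ 4a³ + 27b² = 4·4³ + 27·9² = 4·64 + 27·81 ≡ 12 (mod 13). Nonzero ⇒ E is nonsingular.
For each x ∈ F_13, compute rhs = x³ + 4·x + 9 mod 13, then count y ∈ F_13 with y² ≡ rhs.
  x = 0: rhs = 9, matching y values: 3, 10 (2 points).
  x = 1: rhs = 1, matching y values: 1, 12 (2 points).
  x = 2: rhs = 12, matching y values: 5, 8 (2 points).
  x = 3: rhs = 9, matching y values: 3, 10 (2 points).
  x = 4: rhs = 11, matching y values: none (0 points).
  x = 5: rhs = 11, matching y values: none (0 points).
  x = 6: rhs = 2, matching y values: none (0 points).
  x = 7: rhs = 3, matching y values: 4, 9 (2 points).
  x = 8: rhs = 7, matching y values: none (0 points).
  x = 9: rhs = 7, matching y values: none (0 points).
  x = 10: rhs = 9, matching y values: 3, 10 (2 points).
  x = 11: rhs = 6, matching y values: none (0 points).
  x = 12: rhs = 4, matching y values: 2, 11 (2 points).
Total affine count: 14.
Full point count |E(F_13)| = 14 + 1 = 15.
Hasse bound: |15 − (13+1)| = |1| = 1 ≤ 2√13 ≈ 7.2111 ✓.


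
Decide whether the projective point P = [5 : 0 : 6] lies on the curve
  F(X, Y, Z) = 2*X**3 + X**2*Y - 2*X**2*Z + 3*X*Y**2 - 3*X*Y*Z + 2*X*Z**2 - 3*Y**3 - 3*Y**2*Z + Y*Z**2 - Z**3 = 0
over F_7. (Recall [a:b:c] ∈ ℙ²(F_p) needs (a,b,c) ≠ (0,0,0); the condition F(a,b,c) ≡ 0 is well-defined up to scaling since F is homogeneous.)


F(5,0,6) ≡ 3 (mod 7); P is NOT on the curve.

Evaluate F(5, 0, 6) term-by-term (mod 7).
  2*X**3 ↦ 2·125·1·1 = 250
  X**2*Y ↦ 1·25·0·1 = 0
  -2*X**2*Z ↦ -2·25·1·6 = -300
  3*X*Y**2 ↦ 3·5·0·1 = 0
  -3*X*Y*Z ↦ -3·5·0·6 = 0
  2*X*Z**2 ↦ 2·5·1·36 = 360
  -3*Y**3 ↦ -3·1·0·1 = 0
  -3*Y**2*Z ↦ -3·1·0·6 = 0
  Y*Z**2 ↦ 1·1·0·36 = 0
  -Z**3 ↦ -1·1·1·216 = -216
Sum: F(5, 0, 6) = (250) + (0) + (-300) + (0) + (0) + (360) + (0) + (0) + (0) + (-216) = 94.
Reducing mod 7: 94 ≡ 3 (mod 7).
Since F(a, b, c) ≡ 3 ≠ 0 (mod 7), P does NOT lie on the curve.


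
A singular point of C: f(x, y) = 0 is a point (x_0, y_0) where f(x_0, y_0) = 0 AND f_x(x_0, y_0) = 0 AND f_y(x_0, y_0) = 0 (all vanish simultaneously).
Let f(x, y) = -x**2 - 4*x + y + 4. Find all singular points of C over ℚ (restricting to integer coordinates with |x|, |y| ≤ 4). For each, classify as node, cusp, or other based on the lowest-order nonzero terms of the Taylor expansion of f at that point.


No singular points in the scanned grid; C is smooth there.

Compute partial derivatives:
  f_x = -2*x - 4.
  f_y = 1.
f_y = 1 is a nonzero constant, so f_y never vanishes: no point (x, y) can satisfy f = f_x = f_y = 0. In particular no (x, y) ∈ {−4, ..., 4}² is singular; the curve is smooth.


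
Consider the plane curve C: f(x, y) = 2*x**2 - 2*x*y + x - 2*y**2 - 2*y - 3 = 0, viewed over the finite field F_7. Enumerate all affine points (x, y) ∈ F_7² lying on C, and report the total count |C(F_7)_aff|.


Affine F_7-points: {(0, 1), (0, 5), (1, 0), (1, 5), (2, 0), (2, 4), (4, 1), (5, 4)}; count = 8.

For each of the 49 pairs (x, y) ∈ F_7², evaluate f(x, y) mod 7. Record the zeros.
  x = 0: [0↦4, 1↦0, 2↦6, 3↦1, 4↦6, 5↦0, 6↦4]  zeros at y ∈ {1, 5}
  x = 1: [0↦0, 1↦1, 2↦5, 3↦5, 4↦1, 5↦0, 6↦2]  zeros at y ∈ {0, 5}
  x = 2: [0↦0, 1↦6, 2↦1, 3↦6, 4↦0, 5↦4, 6↦4]  zeros at y ∈ {0, 4}
  x = 3: [0↦4, 1↦1, 2↦1, 3↦4, 4↦3, 5↦5, 6↦3]  zeros at y ∈ ∅
  x = 4: [0↦5, 1↦0, 2↦5, 3↦6, 4↦3, 5↦3, 6↦6]  zeros at y ∈ {1}
  x = 5: [0↦3, 1↦3, 2↦6, 3↦5, 4↦0, 5↦5, 6↦6]  zeros at y ∈ {4}
  x = 6: [0↦5, 1↦3, 2↦4, 3↦1, 4↦1, 5↦4, 6↦3]  zeros at y ∈ ∅
Collecting zeros: affine points = {(0, 1), (0, 5), (1, 0), (1, 5), (2, 0), (2, 4), (4, 1), (5, 4)}.
Total count |C(F_7)_aff| = 8.


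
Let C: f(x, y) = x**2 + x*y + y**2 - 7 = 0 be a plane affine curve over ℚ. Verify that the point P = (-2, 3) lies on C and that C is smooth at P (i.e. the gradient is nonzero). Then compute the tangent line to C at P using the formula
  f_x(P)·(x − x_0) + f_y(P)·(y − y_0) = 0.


Tangent line at P: -x + 4*y - 14 = 0.

Step 1: f(-2, 3) = 0, so P lies on C.
Step 2: partial derivatives
  f_x(x, y) = 2*x + y, f_y(x, y) = x + 2*y.
  f_x(P) = -1, f_y(P) = 4 (gradient nonzero, so P is smooth).
Step 3: tangent line at P: -1·(x − -2) + 4·(y − 3) = 0.
Expanding: -x + 4*y - 14 = 0.


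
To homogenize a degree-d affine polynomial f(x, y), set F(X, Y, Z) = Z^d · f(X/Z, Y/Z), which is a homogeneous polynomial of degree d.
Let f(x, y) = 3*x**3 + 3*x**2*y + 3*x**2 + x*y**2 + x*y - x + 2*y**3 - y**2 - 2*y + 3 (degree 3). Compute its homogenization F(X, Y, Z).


F(X, Y, Z) = 3*X**3 + 3*X**2*Y + 3*X**2*Z + X*Y**2 + X*Y*Z - X*Z**2 + 2*Y**3 - Y**2*Z - 2*Y*Z**2 + 3*Z**3

deg(f) = 3.
Substitute x = X/Z, y = Y/Z into f, then multiply by Z^3.
  monomial 3·x^3·y^0 ↦ 3·X^3·Y^0·Z^0.
  monomial 3·x^2·y^1 ↦ 3·X^2·Y^1·Z^0.
  monomial 3·x^2·y^0 ↦ 3·X^2·Y^0·Z^1.
  monomial 1·x^1·y^2 ↦ 1·X^1·Y^2·Z^0.
  monomial 1·x^1·y^1 ↦ 1·X^1·Y^1·Z^1.
  monomial -1·x^1·y^0 ↦ -1·X^1·Y^0·Z^2.
  monomial 2·x^0·y^3 ↦ 2·X^0·Y^3·Z^0.
  monomial -1·x^0·y^2 ↦ -1·X^0·Y^2·Z^1.
  monomial -2·x^0·y^1 ↦ -2·X^0·Y^1·Z^2.
  monomial 3·x^0·y^0 ↦ 3·X^0·Y^0·Z^3.
Collecting: F(X, Y, Z) = 3*X**3 + 3*X**2*Y + 3*X**2*Z + X*Y**2 + X*Y*Z - X*Z**2 + 2*Y**3 - Y**2*Z - 2*Y*Z**2 + 3*Z**3.
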